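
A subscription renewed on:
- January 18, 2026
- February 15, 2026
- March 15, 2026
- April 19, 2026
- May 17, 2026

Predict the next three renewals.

All dates are Sundays, 28, 28, 35, 28 days apart.
Specifically, the 3rd Sunday of each month.
June 2026 — 3rd Sunday is June 21, 2026.
July 2026 — 3rd Sunday is July 19, 2026.
3rd Sunday of August 2026: August 16, 2026.

June 21, 2026; July 19, 2026; August 16, 2026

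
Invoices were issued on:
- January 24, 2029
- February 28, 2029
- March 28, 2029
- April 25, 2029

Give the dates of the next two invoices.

These are Wednesdays at 28- or 35-day spacing (35, 28, 28).
The pattern: 4th Wednesday of the month.
4th Wednesday of May 2029: May 23, 2029.
4th Wednesday of June 2029: June 27, 2029.

May 23, 2029; June 27, 2029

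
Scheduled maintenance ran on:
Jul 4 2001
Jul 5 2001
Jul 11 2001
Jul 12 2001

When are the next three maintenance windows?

Gaps: 1, 6, 1 days — not constant, but cyclic with period 2.
The events fall on every Wednesday and Thursday.
Next Wednesday: Jul 18 2001.
Next Thursday: Jul 19 2001.
Next Wednesday: Jul 25 2001.

Jul 18 2001, Jul 19 2001, Jul 25 2001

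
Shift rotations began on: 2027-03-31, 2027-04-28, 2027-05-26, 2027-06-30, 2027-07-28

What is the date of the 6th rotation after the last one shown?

2028-01-26

All Wednesdays; the gaps (28, 28, 35, 28) vary with month length.
This is the last Wednesday of each month.
Last Wednesday of August 2027: 2027-08-25.
Last Wednesday of September 2027: 2027-09-29.
October 2027 ends with Wednesday 2027-10-27.
November 2027 ends with Wednesday 2027-11-24.
December 2027 ends with Wednesday 2027-12-29.
January 2028 ends with Wednesday 2028-01-26.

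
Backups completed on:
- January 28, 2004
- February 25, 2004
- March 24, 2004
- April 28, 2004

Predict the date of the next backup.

May 26, 2004

All dates are Wednesdays, 28, 28, 35 days apart.
Specifically, the 4th Wednesday of each month.
4th Wednesday of May 2004: May 26, 2004.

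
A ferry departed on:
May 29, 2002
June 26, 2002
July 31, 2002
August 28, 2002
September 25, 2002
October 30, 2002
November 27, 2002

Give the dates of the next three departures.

These are Wednesdays with 28, 35, 28, 28, 35, 28-day gaps.
Each is the final Wednesday of its month — May 29, 2002 is past the 28th, so '4th Wednesday' doesn't fit.
Last Wednesday of December 2002: December 25, 2002.
Last Wednesday of January 2003: January 29, 2003.
Last Wednesday of February 2003: February 26, 2003.

December 25, 2002; January 29, 2003; February 26, 2003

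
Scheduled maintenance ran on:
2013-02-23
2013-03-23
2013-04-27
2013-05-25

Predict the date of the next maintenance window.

All dates are Saturdays, 28, 35, 28 days apart.
Specifically, the 4th Saturday of each month.
June 2013 — 4th Saturday is 2013-06-22.

2013-06-22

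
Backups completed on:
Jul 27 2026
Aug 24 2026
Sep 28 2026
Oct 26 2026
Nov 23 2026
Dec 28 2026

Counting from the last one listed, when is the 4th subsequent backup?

Apr 26 2027

Gaps: 28, 35, 28, 28, 35 days — a mix of 28 and 35. Every date is a Monday.
Each is the 4th Monday of its month.
January 2027 — 4th Monday is Jan 25 2027.
February 2027 — 4th Monday is Feb 22 2027.
4th Monday of March 2027: Mar 22 2027.
4th Monday of April 2027: Apr 26 2027.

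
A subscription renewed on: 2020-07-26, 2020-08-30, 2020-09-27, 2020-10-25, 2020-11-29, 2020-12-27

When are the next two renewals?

All Sundays; the gaps (35, 28, 28, 35, 28) vary with month length.
This is the last Sunday of each month.
January 2021 ends with Sunday 2021-01-31.
Last Sunday of February 2021: 2021-02-28.

2021-01-31, 2021-02-28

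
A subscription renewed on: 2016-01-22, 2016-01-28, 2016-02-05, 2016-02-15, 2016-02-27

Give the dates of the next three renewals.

The spacing grows by 2 each time: 6, 8, 10, 12 days.
Next gap: 14 days. 2016-02-27 + 14 days = 2016-03-12.
Next gap: 16 days. 2016-03-12 + 16 days = 2016-03-28.
Next gap: 18 days. 2016-03-28 + 18 days = 2016-04-15.

2016-03-12, 2016-03-28, 2016-04-15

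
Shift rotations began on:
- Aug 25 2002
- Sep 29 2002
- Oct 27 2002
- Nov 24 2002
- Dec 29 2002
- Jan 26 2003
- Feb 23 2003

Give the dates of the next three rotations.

These are Sundays with 35, 28, 28, 35, 28, 28-day gaps.
Each is the final Sunday of its month — Sep 29 2002 is past the 28th, so '4th Sunday' doesn't fit.
March 2003 ends with Sunday Mar 30 2003.
Last Sunday of April 2003: Apr 27 2003.
May 2003 ends with Sunday May 25 2003.

Mar 30 2003, Apr 27 2003, May 25 2003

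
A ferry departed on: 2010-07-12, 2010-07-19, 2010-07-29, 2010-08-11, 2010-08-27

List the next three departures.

2010-09-15, 2010-10-07, 2010-11-01

Intervals are 7, 10, 13, 16 days — an arithmetic progression with common difference 3.
Next gap: 19 days. 2010-08-27 + 19 days = 2010-09-15.
Next gap: 22 days. 2010-09-15 + 22 days = 2010-10-07.
Next gap: 25 days. 2010-10-07 + 25 days = 2010-11-01.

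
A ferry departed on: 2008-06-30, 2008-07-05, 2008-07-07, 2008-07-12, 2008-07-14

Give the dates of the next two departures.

Gaps: 5, 2, 5, 2 days — not constant, but cyclic with period 2.
The events fall on every Monday and Saturday.
The following Saturday is 2008-07-19.
Next Monday: 2008-07-21.

2008-07-19, 2008-07-21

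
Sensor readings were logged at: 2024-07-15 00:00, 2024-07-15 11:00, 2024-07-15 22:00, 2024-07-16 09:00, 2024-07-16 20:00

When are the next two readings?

Spacing: 11, 11, 11, 11 h — constant 11 h.
2024-07-16 20:00 + 11 h = 2024-07-17 07:00.
2024-07-17 07:00 + 11 h = 2024-07-17 18:00.

2024-07-17 07:00, 2024-07-17 18:00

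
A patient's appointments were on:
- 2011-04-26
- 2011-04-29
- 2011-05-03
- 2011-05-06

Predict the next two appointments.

2011-05-10, 2011-05-13

Gaps: 3, 4, 3 days — not constant, but cyclic with period 2.
The events fall on every Tuesday and Friday.
The following Tuesday is 2011-05-10.
The following Friday is 2011-05-13.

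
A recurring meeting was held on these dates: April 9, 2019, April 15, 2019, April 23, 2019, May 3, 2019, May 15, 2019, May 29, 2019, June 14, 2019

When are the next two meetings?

July 2, 2019; July 22, 2019

Gaps: 6, 8, 10, 12, 14, 16 days — each gap is 2 larger than the previous one.
Next gap: 18 days. June 14, 2019 + 18 days = July 2, 2019.
Next gap: 20 days. July 2, 2019 + 20 days = July 22, 2019.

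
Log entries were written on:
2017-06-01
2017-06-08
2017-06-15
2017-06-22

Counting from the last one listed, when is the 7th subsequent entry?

2017-08-10

The spacing is 7, 7, 7 days — always 7 days.
2017-06-22 + 7 days = 2017-06-29.
2017-06-29 + 7 days = 2017-07-06.
2017-07-06 + 7 days = 2017-07-13.
2017-07-13 + 7 days = 2017-07-20.
2017-07-20 + 7 days = 2017-07-27.
2017-07-27 + 7 days = 2017-08-03.
2017-08-03 + 7 days = 2017-08-10.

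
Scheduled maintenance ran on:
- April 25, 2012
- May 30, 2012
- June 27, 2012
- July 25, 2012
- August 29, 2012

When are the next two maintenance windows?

September 26, 2012; October 31, 2012

These are Wednesdays with 35, 28, 28, 35-day gaps.
Each is the final Wednesday of its month — May 30, 2012 is past the 28th, so '4th Wednesday' doesn't fit.
Last Wednesday of September 2012: September 26, 2012.
October 2012 ends with Wednesday October 31, 2012.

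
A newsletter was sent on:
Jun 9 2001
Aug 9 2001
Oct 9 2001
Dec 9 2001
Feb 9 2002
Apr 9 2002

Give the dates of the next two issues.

Jun 9 2002, Aug 9 2002

Gaps: 61, 61, 61, 62, 59 days — not constant. Every event is on the 9th of the month.
Pattern: the 9th of every 2 months.
Next: June 2002 → Jun 9 2002.
Next: August 2002 → Aug 9 2002.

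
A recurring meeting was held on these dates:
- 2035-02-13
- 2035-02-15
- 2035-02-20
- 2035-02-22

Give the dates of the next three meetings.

Every event lands on a Tuesday or Thursday (gaps cycle 2, 5, 2).
So the schedule is: every Tuesday and Thursday.
Next Tuesday: 2035-02-27.
Next Thursday: 2035-03-01.
The following Tuesday is 2035-03-06.

2035-02-27, 2035-03-01, 2035-03-06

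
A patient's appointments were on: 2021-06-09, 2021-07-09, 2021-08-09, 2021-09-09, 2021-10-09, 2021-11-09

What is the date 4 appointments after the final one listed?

2022-03-09

Each date is the 9th; the gaps (30, 31, 31, 30, 31) track the month lengths.
The rule is the 9th of each month.
Next: December 2021 → 2021-12-09.
January 2022: 2022-01-09.
February 2022: 2022-02-09.
Next: March 2022 → 2022-03-09.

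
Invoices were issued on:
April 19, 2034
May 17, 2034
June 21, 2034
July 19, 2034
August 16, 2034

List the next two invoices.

All dates are Wednesdays, 28, 35, 28, 28 days apart.
Specifically, the 3rd Wednesday of each month.
3rd Wednesday of September 2034: September 20, 2034.
October 2034 — 3rd Wednesday is October 18, 2034.

September 20, 2034; October 18, 2034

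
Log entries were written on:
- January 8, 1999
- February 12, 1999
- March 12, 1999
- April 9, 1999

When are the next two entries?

May 14, 1999; June 11, 1999

All dates are Fridays, 35, 28, 28 days apart.
Specifically, the 2nd Friday of each month.
2nd Friday of May 1999: May 14, 1999.
June 1999 — 2nd Friday is June 11, 1999.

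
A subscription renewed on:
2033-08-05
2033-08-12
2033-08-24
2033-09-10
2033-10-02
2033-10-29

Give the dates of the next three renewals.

Intervals are 7, 12, 17, 22, 27 days — an arithmetic progression with common difference 5.
Next gap: 32 days. 2033-10-29 + 32 days = 2033-11-30.
Next gap: 37 days. 2033-11-30 + 37 days = 2034-01-06.
Next gap: 42 days. 2034-01-06 + 42 days = 2034-02-17.

2033-11-30, 2034-01-06, 2034-02-17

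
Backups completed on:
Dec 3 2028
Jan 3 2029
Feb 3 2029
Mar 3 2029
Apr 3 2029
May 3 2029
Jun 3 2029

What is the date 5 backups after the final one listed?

Each date is the 3rd; the gaps (31, 31, 28, 31, 30, 31) track the month lengths.
The rule is the 3rd of each month.
July 2029: Jul 3 2029.
Next: August 2029 → Aug 3 2029.
Next: September 2029 → Sep 3 2029.
Next: October 2029 → Oct 3 2029.
November 2029: Nov 3 2029.

Nov 3 2029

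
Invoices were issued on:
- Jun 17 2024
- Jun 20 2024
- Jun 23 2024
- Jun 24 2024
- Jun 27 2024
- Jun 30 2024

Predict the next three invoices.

Gaps: 3, 3, 1, 3, 3 days — not constant, but cyclic with period 3.
The events fall on every Monday, Thursday and Sunday.
The following Monday is Jul 1 2024.
Next Thursday: Jul 4 2024.
The following Sunday is Jul 7 2024.

Jul 1 2024, Jul 4 2024, Jul 7 2024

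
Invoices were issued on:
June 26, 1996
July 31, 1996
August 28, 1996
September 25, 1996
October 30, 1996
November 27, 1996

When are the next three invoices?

December 25, 1996; January 29, 1997; February 26, 1997

Every date is a Wednesday; gaps 35, 28, 28, 35, 28 days.
Each is the last Wednesday of its month (at least one falls on the 29th or later, ruling out '4th Wednesday').
December 1996 ends with Wednesday December 25, 1996.
January 1997 ends with Wednesday January 29, 1997.
February 1997 ends with Wednesday February 26, 1997.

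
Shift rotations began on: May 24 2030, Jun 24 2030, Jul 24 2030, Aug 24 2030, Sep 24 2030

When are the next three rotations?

Oct 24 2030, Nov 24 2030, Dec 24 2030

Gaps: 31, 30, 31, 31 days — not constant. Every event is on the 24th of the month.
Pattern: the 24th of each month.
October 2030: Oct 24 2030.
November 2030: Nov 24 2030.
Next: December 2030 → Dec 24 2030.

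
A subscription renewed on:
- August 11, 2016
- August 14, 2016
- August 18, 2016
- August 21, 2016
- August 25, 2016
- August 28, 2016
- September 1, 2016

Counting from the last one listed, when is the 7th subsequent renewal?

September 25, 2016

Gaps: 3, 4, 3, 4, 3, 4 days — not constant, but cyclic with period 2.
The events fall on every Thursday and Sunday.
The following Sunday is September 4, 2016.
The following Thursday is September 8, 2016.
The following Sunday is September 11, 2016.
Next Thursday: September 15, 2016.
The following Sunday is September 18, 2016.
Next Thursday: September 22, 2016.
The following Sunday is September 25, 2016.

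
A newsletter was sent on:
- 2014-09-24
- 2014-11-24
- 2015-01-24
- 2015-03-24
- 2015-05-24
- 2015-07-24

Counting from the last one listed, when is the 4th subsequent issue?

2016-03-24

Each date is the 24th; the gaps (61, 61, 59, 61, 61) track the month lengths.
The rule is the 24th of every 2 months.
September 2015: 2015-09-24.
Next: November 2015 → 2015-11-24.
January 2016: 2016-01-24.
Next: March 2016 → 2016-03-24.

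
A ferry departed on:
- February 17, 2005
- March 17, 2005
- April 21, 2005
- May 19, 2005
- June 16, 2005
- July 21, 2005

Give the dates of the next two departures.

These are Thursdays at 28- or 35-day spacing (28, 35, 28, 28, 35).
The pattern: 3rd Thursday of the month.
August 2005 — 3rd Thursday is August 18, 2005.
3rd Thursday of September 2005: September 15, 2005.

August 18, 2005; September 15, 2005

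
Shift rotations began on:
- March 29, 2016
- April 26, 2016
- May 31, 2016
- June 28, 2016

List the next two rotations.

Every date is a Tuesday; gaps 28, 35, 28 days.
Each is the last Tuesday of its month (at least one falls on the 29th or later, ruling out '4th Tuesday').
Last Tuesday of July 2016: July 26, 2016.
August 2016 ends with Tuesday August 30, 2016.

July 26, 2016; August 30, 2016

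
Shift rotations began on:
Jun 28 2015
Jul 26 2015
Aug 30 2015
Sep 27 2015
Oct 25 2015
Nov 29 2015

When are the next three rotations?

Dec 27 2015, Jan 31 2016, Feb 28 2016

These are Sundays with 28, 35, 28, 28, 35-day gaps.
Each is the final Sunday of its month — Aug 30 2015 is past the 28th, so '4th Sunday' doesn't fit.
Last Sunday of December 2015: Dec 27 2015.
Last Sunday of January 2016: Jan 31 2016.
Last Sunday of February 2016: Feb 28 2016.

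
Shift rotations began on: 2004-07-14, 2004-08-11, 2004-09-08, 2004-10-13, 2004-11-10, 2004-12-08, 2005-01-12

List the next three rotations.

2005-02-09, 2005-03-09, 2005-04-13

All dates are Wednesdays, 28, 28, 35, 28, 28, 35 days apart.
Specifically, the 2nd Wednesday of each month.
February 2005 — 2nd Wednesday is 2005-02-09.
2nd Wednesday of March 2005: 2005-03-09.
2nd Wednesday of April 2005: 2005-04-13.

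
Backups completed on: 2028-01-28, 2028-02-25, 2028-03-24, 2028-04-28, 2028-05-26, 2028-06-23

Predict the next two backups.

2028-07-28, 2028-08-25

All dates are Fridays, 28, 28, 35, 28, 28 days apart.
Specifically, the 4th Friday of each month.
July 2028 — 4th Friday is 2028-07-28.
August 2028 — 4th Friday is 2028-08-25.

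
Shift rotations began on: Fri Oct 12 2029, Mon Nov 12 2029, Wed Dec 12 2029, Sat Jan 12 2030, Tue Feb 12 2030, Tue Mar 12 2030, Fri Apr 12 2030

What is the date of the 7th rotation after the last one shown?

Each date is the 12th; the gaps (31, 30, 31, 31, 28, 31) track the month lengths.
The rule is the 12th of each month.
May 2030: Sun May 12 2030.
Next: June 2030 → Wed Jun 12 2030.
Next: July 2030 → Fri Jul 12 2030.
Next: August 2030 → Mon Aug 12 2030.
Next: September 2030 → Thu Sep 12 2030.
October 2030: Sat Oct 12 2030.
Next: November 2030 → Tue Nov 12 2030.

Tue Nov 12 2030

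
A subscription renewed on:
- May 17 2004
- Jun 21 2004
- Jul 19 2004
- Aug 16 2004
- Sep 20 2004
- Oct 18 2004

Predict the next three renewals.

Nov 15 2004, Dec 20 2004, Jan 17 2005

Gaps: 35, 28, 28, 35, 28 days — a mix of 28 and 35. Every date is a Monday.
Each is the 3rd Monday of its month.
3rd Monday of November 2004: Nov 15 2004.
December 2004 — 3rd Monday is Dec 20 2004.
January 2005 — 3rd Monday is Jan 17 2005.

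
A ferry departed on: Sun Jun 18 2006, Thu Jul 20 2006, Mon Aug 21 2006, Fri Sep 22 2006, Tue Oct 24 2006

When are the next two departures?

Sat Nov 25 2006, Wed Dec 27 2006

Every event comes 32 days after the last (32, 32, 32, 32).
Tue Oct 24 2006 + 32 days = Sat Nov 25 2006.
Sat Nov 25 2006 + 32 days = Wed Dec 27 2006.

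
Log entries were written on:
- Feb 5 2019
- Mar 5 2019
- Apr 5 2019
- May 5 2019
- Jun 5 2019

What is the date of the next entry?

Gaps: 28, 31, 30, 31 days — not constant. Every event is on the 5th of the month.
Pattern: the 5th of each month.
July 2019: Jul 5 2019.

Jul 5 2019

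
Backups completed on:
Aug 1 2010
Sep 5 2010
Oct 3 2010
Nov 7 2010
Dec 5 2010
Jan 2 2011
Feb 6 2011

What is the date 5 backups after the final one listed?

These are Sundays at 28- or 35-day spacing (35, 28, 35, 28, 28, 35).
The pattern: 1st Sunday of the month.
1st Sunday of March 2011: Mar 6 2011.
April 2011 — 1st Sunday is Apr 3 2011.
May 2011 — 1st Sunday is May 1 2011.
June 2011 — 1st Sunday is Jun 5 2011.
July 2011 — 1st Sunday is Jul 3 2011.

Jul 3 2011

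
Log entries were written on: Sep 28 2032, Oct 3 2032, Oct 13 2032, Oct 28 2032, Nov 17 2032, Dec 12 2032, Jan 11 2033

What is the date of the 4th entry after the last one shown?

Jun 30 2033

Gaps: 5, 10, 15, 20, 25, 30 days — each gap is 5 larger than the previous one.
Next gap: 35 days. Jan 11 2033 + 35 days = Feb 15 2033.
Next gap: 40 days. Feb 15 2033 + 40 days = Mar 27 2033.
Next gap: 45 days. Mar 27 2033 + 45 days = May 11 2033.
Next gap: 50 days. May 11 2033 + 50 days = Jun 30 2033.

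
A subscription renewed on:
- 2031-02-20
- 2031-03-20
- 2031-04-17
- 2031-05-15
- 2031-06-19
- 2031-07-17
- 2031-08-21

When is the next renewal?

2031-09-18

These are Thursdays at 28- or 35-day spacing (28, 28, 28, 35, 28, 35).
The pattern: 3rd Thursday of the month.
September 2031 — 3rd Thursday is 2031-09-18.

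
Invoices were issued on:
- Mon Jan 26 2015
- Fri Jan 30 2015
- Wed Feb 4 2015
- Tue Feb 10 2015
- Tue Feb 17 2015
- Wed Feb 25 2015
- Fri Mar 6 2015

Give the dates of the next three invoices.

Mon Mar 16 2015, Fri Mar 27 2015, Wed Apr 8 2015

Gaps: 4, 5, 6, 7, 8, 9 days — each gap is 1 larger than the previous one.
Next gap: 10 days. Fri Mar 6 2015 + 10 days = Mon Mar 16 2015.
Next gap: 11 days. Mon Mar 16 2015 + 11 days = Fri Mar 27 2015.
Next gap: 12 days. Fri Mar 27 2015 + 12 days = Wed Apr 8 2015.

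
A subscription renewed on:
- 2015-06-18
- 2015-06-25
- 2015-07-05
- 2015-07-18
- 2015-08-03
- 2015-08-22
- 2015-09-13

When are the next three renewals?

Gaps: 7, 10, 13, 16, 19, 22 days — each gap is 3 larger than the previous one.
Next gap: 25 days. 2015-09-13 + 25 days = 2015-10-08.
Next gap: 28 days. 2015-10-08 + 28 days = 2015-11-05.
Next gap: 31 days. 2015-11-05 + 31 days = 2015-12-06.

2015-10-08, 2015-11-05, 2015-12-06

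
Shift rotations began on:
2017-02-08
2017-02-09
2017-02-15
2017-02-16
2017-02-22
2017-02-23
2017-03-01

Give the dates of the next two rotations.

2017-03-02, 2017-03-08

The gap pattern 1, 6, 1, 6, 1, 6 repeats every 2 events.
These are the Wednesdays and Thursdays of each week.
The following Thursday is 2017-03-02.
Next Wednesday: 2017-03-08.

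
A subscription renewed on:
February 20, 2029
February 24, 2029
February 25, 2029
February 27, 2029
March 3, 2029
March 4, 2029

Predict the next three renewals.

March 6, 2029; March 10, 2029; March 11, 2029

The gap pattern 4, 1, 2, 4, 1 repeats every 3 events.
These are the Tuesdays, Saturdays and Sundays of each week.
The following Tuesday is March 6, 2029.
Next Saturday: March 10, 2029.
Next Sunday: March 11, 2029.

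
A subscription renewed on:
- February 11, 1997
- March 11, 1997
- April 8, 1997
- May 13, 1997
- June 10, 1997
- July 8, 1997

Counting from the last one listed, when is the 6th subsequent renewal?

January 13, 1998

Gaps: 28, 28, 35, 28, 28 days — a mix of 28 and 35. Every date is a Tuesday.
Each is the 2nd Tuesday of its month.
August 1997 — 2nd Tuesday is August 12, 1997.
2nd Tuesday of September 1997: September 9, 1997.
2nd Tuesday of October 1997: October 14, 1997.
November 1997 — 2nd Tuesday is November 11, 1997.
December 1997 — 2nd Tuesday is December 9, 1997.
2nd Tuesday of January 1998: January 13, 1998.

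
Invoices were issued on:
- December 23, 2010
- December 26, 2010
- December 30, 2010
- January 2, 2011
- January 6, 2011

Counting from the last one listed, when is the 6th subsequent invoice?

The gap pattern 3, 4, 3, 4 repeats every 2 events.
These are the Thursdays and Sundays of each week.
Next Sunday: January 9, 2011.
Next Thursday: January 13, 2011.
Next Sunday: January 16, 2011.
Next Thursday: January 20, 2011.
The following Sunday is January 23, 2011.
Next Thursday: January 27, 2011.

January 27, 2011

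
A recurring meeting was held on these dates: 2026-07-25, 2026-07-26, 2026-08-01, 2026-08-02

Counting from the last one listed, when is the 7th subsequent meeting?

Every event lands on a Saturday or Sunday (gaps cycle 1, 6, 1).
So the schedule is: every Saturday and Sunday.
The following Saturday is 2026-08-08.
The following Sunday is 2026-08-09.
Next Saturday: 2026-08-15.
The following Sunday is 2026-08-16.
The following Saturday is 2026-08-22.
Next Sunday: 2026-08-23.
The following Saturday is 2026-08-29.

2026-08-29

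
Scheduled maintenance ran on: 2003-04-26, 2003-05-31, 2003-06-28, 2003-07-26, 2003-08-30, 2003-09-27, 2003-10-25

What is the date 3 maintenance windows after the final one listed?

2004-01-31

All Saturdays; the gaps (35, 28, 28, 35, 28, 28) vary with month length.
This is the last Saturday of each month.
Last Saturday of November 2003: 2003-11-29.
December 2003 ends with Saturday 2003-12-27.
January 2004 ends with Saturday 2004-01-31.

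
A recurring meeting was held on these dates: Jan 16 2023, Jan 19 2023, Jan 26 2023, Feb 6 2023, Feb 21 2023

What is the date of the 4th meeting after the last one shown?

Jun 1 2023

The spacing grows by 4 each time: 3, 7, 11, 15 days.
Next gap: 19 days. Feb 21 2023 + 19 days = Mar 12 2023.
Next gap: 23 days. Mar 12 2023 + 23 days = Apr 4 2023.
Next gap: 27 days. Apr 4 2023 + 27 days = May 1 2023.
Next gap: 31 days. May 1 2023 + 31 days = Jun 1 2023.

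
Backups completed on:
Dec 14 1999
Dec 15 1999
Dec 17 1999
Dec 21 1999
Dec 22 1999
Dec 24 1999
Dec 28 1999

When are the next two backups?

Dec 29 1999, Dec 31 1999

The gap pattern 1, 2, 4, 1, 2, 4 repeats every 3 events.
These are the Tuesdays, Wednesdays and Fridays of each week.
Next Wednesday: Dec 29 1999.
Next Friday: Dec 31 1999.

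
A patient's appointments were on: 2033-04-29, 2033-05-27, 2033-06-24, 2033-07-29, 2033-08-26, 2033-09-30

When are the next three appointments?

2033-10-28, 2033-11-25, 2033-12-30

These are Fridays with 28, 28, 35, 28, 35-day gaps.
Each is the final Friday of its month — 2033-04-29 is past the 28th, so '4th Friday' doesn't fit.
October 2033 ends with Friday 2033-10-28.
Last Friday of November 2033: 2033-11-25.
December 2033 ends with Friday 2033-12-30.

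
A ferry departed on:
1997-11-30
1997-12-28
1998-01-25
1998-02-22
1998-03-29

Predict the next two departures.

Every date is a Sunday; gaps 28, 28, 28, 35 days.
Each is the last Sunday of its month (at least one falls on the 29th or later, ruling out '4th Sunday').
Last Sunday of April 1998: 1998-04-26.
May 1998 ends with Sunday 1998-05-31.

1998-04-26, 1998-05-31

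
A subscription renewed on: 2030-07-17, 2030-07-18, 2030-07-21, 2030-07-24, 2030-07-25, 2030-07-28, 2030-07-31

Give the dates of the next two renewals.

Every event lands on a Wednesday or Thursday or Sunday (gaps cycle 1, 3, 3, 1, 3, 3).
So the schedule is: every Wednesday, Thursday and Sunday.
The following Thursday is 2030-08-01.
Next Sunday: 2030-08-04.

2030-08-01, 2030-08-04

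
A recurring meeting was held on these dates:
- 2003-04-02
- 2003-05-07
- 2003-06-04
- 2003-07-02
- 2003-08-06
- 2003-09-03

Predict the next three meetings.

2003-10-01, 2003-11-05, 2003-12-03

All dates are Wednesdays, 35, 28, 28, 35, 28 days apart.
Specifically, the 1st Wednesday of each month.
October 2003 — 1st Wednesday is 2003-10-01.
1st Wednesday of November 2003: 2003-11-05.
December 2003 — 1st Wednesday is 2003-12-03.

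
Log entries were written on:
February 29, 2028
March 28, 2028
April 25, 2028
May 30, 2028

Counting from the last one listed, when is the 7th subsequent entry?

December 26, 2028

All Tuesdays; the gaps (28, 28, 35) vary with month length.
This is the last Tuesday of each month.
June 2028 ends with Tuesday June 27, 2028.
July 2028 ends with Tuesday July 25, 2028.
Last Tuesday of August 2028: August 29, 2028.
September 2028 ends with Tuesday September 26, 2028.
October 2028 ends with Tuesday October 31, 2028.
November 2028 ends with Tuesday November 28, 2028.
Last Tuesday of December 2028: December 26, 2028.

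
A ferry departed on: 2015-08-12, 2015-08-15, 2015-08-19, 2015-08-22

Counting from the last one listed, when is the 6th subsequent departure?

2015-09-12

Gaps: 3, 4, 3 days — not constant, but cyclic with period 2.
The events fall on every Wednesday and Saturday.
The following Wednesday is 2015-08-26.
The following Saturday is 2015-08-29.
The following Wednesday is 2015-09-02.
Next Saturday: 2015-09-05.
The following Wednesday is 2015-09-09.
Next Saturday: 2015-09-12.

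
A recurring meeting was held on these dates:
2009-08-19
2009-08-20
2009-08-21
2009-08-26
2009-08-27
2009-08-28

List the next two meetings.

2009-09-02, 2009-09-03

Every event lands on a Wednesday or Thursday or Friday (gaps cycle 1, 1, 5, 1, 1).
So the schedule is: every Wednesday, Thursday and Friday.
Next Wednesday: 2009-09-02.
Next Thursday: 2009-09-03.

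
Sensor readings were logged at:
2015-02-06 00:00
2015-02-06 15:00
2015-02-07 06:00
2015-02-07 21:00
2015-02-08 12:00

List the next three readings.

2015-02-09 03:00, 2015-02-09 18:00, 2015-02-10 09:00

Spacing: 15, 15, 15, 15 h — constant 15 h.
2015-02-08 12:00 + 15 h = 2015-02-09 03:00.
2015-02-09 03:00 + 15 h = 2015-02-09 18:00.
2015-02-09 18:00 + 15 h = 2015-02-10 09:00.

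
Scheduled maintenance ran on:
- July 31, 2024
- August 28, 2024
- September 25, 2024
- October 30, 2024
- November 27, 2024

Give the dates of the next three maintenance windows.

December 25, 2024; January 29, 2025; February 26, 2025

Every date is a Wednesday; gaps 28, 28, 35, 28 days.
Each is the last Wednesday of its month (at least one falls on the 29th or later, ruling out '4th Wednesday').
December 2024 ends with Wednesday December 25, 2024.
Last Wednesday of January 2025: January 29, 2025.
Last Wednesday of February 2025: February 26, 2025.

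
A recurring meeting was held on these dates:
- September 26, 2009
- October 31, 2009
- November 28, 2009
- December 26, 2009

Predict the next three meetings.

January 30, 2010; February 27, 2010; March 27, 2010

These are Saturdays with 35, 28, 28-day gaps.
Each is the final Saturday of its month — October 31, 2009 is past the 28th, so '4th Saturday' doesn't fit.
Last Saturday of January 2010: January 30, 2010.
Last Saturday of February 2010: February 27, 2010.
Last Saturday of March 2010: March 27, 2010.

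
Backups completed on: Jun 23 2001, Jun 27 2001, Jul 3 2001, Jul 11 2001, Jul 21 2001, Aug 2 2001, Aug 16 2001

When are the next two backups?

Gaps: 4, 6, 8, 10, 12, 14 days — each gap is 2 larger than the previous one.
Next gap: 16 days. Aug 16 2001 + 16 days = Sep 1 2001.
Next gap: 18 days. Sep 1 2001 + 18 days = Sep 19 2001.

Sep 1 2001, Sep 19 2001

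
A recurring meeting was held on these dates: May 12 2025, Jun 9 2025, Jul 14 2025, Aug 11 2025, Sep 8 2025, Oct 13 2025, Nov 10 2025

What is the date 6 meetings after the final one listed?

All dates are Mondays, 28, 35, 28, 28, 35, 28 days apart.
Specifically, the 2nd Monday of each month.
2nd Monday of December 2025: Dec 8 2025.
2nd Monday of January 2026: Jan 12 2026.
2nd Monday of February 2026: Feb 9 2026.
2nd Monday of March 2026: Mar 9 2026.
2nd Monday of April 2026: Apr 13 2026.
May 2026 — 2nd Monday is May 11 2026.

May 11 2026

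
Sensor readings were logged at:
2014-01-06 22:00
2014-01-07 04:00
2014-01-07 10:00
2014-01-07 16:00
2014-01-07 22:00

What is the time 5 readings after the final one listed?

2014-01-09 04:00

The interval is a steady 6 hours (6, 6, 6, 6).
2014-01-07 22:00 + 6 h = 2014-01-08 04:00.
2014-01-08 04:00 + 6 h = 2014-01-08 10:00.
2014-01-08 10:00 + 6 h = 2014-01-08 16:00.
2014-01-08 16:00 + 6 h = 2014-01-08 22:00.
2014-01-08 22:00 + 6 h = 2014-01-09 04:00.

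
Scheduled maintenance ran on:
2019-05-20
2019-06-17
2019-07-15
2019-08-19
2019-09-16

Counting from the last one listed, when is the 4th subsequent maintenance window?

All dates are Mondays, 28, 28, 35, 28 days apart.
Specifically, the 3rd Monday of each month.
3rd Monday of October 2019: 2019-10-21.
3rd Monday of November 2019: 2019-11-18.
3rd Monday of December 2019: 2019-12-16.
3rd Monday of January 2020: 2020-01-20.

2020-01-20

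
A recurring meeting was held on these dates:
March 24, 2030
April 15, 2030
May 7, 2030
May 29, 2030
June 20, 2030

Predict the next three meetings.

July 12, 2030; August 3, 2030; August 25, 2030

Gaps between consecutive events: 22, 22, 22, 22 days — a constant 22-day interval.
June 20, 2030 + 22 days = July 12, 2030.
July 12, 2030 + 22 days = August 3, 2030.
August 3, 2030 + 22 days = August 25, 2030.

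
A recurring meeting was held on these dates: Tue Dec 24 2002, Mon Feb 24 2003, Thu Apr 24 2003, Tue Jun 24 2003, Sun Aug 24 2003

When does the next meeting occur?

Fri Oct 24 2003

Gaps: 62, 59, 61, 61 days — not constant. Every event is on the 24th of the month.
Pattern: the 24th of every 2 months.
October 2003: Fri Oct 24 2003.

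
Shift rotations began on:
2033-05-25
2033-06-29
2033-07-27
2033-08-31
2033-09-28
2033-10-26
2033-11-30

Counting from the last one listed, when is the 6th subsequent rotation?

These are Wednesdays with 35, 28, 35, 28, 28, 35-day gaps.
Each is the final Wednesday of its month — 2033-06-29 is past the 28th, so '4th Wednesday' doesn't fit.
December 2033 ends with Wednesday 2033-12-28.
Last Wednesday of January 2034: 2034-01-25.
Last Wednesday of February 2034: 2034-02-22.
March 2034 ends with Wednesday 2034-03-29.
April 2034 ends with Wednesday 2034-04-26.
Last Wednesday of May 2034: 2034-05-31.

2034-05-31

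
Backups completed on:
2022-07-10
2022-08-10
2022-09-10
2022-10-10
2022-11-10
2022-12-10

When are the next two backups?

Each date is the 10th; the gaps (31, 31, 30, 31, 30) track the month lengths.
The rule is the 10th of each month.
January 2023: 2023-01-10.
February 2023: 2023-02-10.

2023-01-10, 2023-02-10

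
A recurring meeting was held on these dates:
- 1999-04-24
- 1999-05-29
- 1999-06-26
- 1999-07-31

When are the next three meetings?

1999-08-28, 1999-09-25, 1999-10-30

Every date is a Saturday; gaps 35, 28, 35 days.
Each is the last Saturday of its month (at least one falls on the 29th or later, ruling out '4th Saturday').
Last Saturday of August 1999: 1999-08-28.
Last Saturday of September 1999: 1999-09-25.
Last Saturday of October 1999: 1999-10-30.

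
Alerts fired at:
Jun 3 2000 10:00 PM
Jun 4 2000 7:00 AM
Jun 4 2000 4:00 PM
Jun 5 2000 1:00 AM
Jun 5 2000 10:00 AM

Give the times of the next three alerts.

Jun 5 2000 7:00 PM, Jun 6 2000 4:00 AM, Jun 6 2000 1:00 PM

The interval is a steady 9 hours (9, 9, 9, 9).
Jun 5 2000 10:00 AM + 9 h = Jun 5 2000 7:00 PM.
Jun 5 2000 7:00 PM + 9 h = Jun 6 2000 4:00 AM.
Jun 6 2000 4:00 AM + 9 h = Jun 6 2000 1:00 PM.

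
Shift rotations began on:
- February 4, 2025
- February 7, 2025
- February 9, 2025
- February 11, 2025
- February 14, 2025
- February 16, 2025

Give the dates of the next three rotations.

Every event lands on a Tuesday or Friday or Sunday (gaps cycle 3, 2, 2, 3, 2).
So the schedule is: every Tuesday, Friday and Sunday.
The following Tuesday is February 18, 2025.
The following Friday is February 21, 2025.
Next Sunday: February 23, 2025.

February 18, 2025; February 21, 2025; February 23, 2025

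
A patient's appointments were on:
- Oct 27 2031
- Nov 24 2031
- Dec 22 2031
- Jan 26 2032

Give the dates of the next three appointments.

Gaps: 28, 28, 35 days — a mix of 28 and 35. Every date is a Monday.
Each is the 4th Monday of its month.
4th Monday of February 2032: Feb 23 2032.
4th Monday of March 2032: Mar 22 2032.
April 2032 — 4th Monday is Apr 26 2032.

Feb 23 2032, Mar 22 2032, Apr 26 2032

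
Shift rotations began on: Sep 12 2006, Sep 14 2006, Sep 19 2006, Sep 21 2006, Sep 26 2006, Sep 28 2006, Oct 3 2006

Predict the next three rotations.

Oct 5 2006, Oct 10 2006, Oct 12 2006

Gaps: 2, 5, 2, 5, 2, 5 days — not constant, but cyclic with period 2.
The events fall on every Tuesday and Thursday.
Next Thursday: Oct 5 2006.
The following Tuesday is Oct 10 2006.
The following Thursday is Oct 12 2006.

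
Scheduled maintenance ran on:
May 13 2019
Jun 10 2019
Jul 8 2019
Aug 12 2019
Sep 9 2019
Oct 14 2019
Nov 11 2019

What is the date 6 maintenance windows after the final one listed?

May 11 2020

These are Mondays at 28- or 35-day spacing (28, 28, 35, 28, 35, 28).
The pattern: 2nd Monday of the month.
December 2019 — 2nd Monday is Dec 9 2019.
2nd Monday of January 2020: Jan 13 2020.
2nd Monday of February 2020: Feb 10 2020.
2nd Monday of March 2020: Mar 9 2020.
2nd Monday of April 2020: Apr 13 2020.
2nd Monday of May 2020: May 11 2020.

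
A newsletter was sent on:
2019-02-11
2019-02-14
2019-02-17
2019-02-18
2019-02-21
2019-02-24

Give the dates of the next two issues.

2019-02-25, 2019-02-28

Gaps: 3, 3, 1, 3, 3 days — not constant, but cyclic with period 3.
The events fall on every Monday, Thursday and Sunday.
Next Monday: 2019-02-25.
The following Thursday is 2019-02-28.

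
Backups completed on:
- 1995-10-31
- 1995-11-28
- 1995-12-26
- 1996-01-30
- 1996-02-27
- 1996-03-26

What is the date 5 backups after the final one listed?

1996-08-27

Every date is a Tuesday; gaps 28, 28, 35, 28, 28 days.
Each is the last Tuesday of its month (at least one falls on the 29th or later, ruling out '4th Tuesday').
April 1996 ends with Tuesday 1996-04-30.
Last Tuesday of May 1996: 1996-05-28.
Last Tuesday of June 1996: 1996-06-25.
Last Tuesday of July 1996: 1996-07-30.
August 1996 ends with Tuesday 1996-08-27.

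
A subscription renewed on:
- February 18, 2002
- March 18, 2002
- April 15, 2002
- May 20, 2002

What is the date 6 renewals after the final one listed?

November 18, 2002

All dates are Mondays, 28, 28, 35 days apart.
Specifically, the 3rd Monday of each month.
June 2002 — 3rd Monday is June 17, 2002.
3rd Monday of July 2002: July 15, 2002.
3rd Monday of August 2002: August 19, 2002.
3rd Monday of September 2002: September 16, 2002.
3rd Monday of October 2002: October 21, 2002.
3rd Monday of November 2002: November 18, 2002.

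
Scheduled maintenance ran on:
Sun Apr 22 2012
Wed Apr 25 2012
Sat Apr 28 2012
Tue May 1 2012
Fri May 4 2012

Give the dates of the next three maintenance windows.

Mon May 7 2012, Thu May 10 2012, Sun May 13 2012

Gaps between consecutive events: 3, 3, 3, 3 days — a constant 3-day interval.
Fri May 4 2012 + 3 days = Mon May 7 2012.
Mon May 7 2012 + 3 days = Thu May 10 2012.
Thu May 10 2012 + 3 days = Sun May 13 2012.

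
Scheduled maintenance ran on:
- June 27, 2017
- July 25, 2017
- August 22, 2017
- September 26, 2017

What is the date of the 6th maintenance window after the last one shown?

March 27, 2018

Gaps: 28, 28, 35 days — a mix of 28 and 35. Every date is a Tuesday.
Each is the 4th Tuesday of its month.
4th Tuesday of October 2017: October 24, 2017.
4th Tuesday of November 2017: November 28, 2017.
4th Tuesday of December 2017: December 26, 2017.
4th Tuesday of January 2018: January 23, 2018.
4th Tuesday of February 2018: February 27, 2018.
4th Tuesday of March 2018: March 27, 2018.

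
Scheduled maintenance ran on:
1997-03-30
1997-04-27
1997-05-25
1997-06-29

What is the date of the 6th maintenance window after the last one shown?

1997-12-28

These are Sundays with 28, 28, 35-day gaps.
Each is the final Sunday of its month — 1997-03-30 is past the 28th, so '4th Sunday' doesn't fit.
Last Sunday of July 1997: 1997-07-27.
Last Sunday of August 1997: 1997-08-31.
September 1997 ends with Sunday 1997-09-28.
October 1997 ends with Sunday 1997-10-26.
Last Sunday of November 1997: 1997-11-30.
December 1997 ends with Sunday 1997-12-28.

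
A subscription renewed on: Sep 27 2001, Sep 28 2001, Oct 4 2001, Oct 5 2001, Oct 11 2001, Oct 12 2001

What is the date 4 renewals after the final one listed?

The gap pattern 1, 6, 1, 6, 1 repeats every 2 events.
These are the Thursdays and Fridays of each week.
Next Thursday: Oct 18 2001.
The following Friday is Oct 19 2001.
Next Thursday: Oct 25 2001.
The following Friday is Oct 26 2001.

Oct 26 2001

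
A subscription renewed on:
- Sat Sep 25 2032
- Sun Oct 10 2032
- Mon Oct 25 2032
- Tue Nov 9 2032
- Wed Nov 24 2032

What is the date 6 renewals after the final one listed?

Tue Feb 22 2033

Gaps between consecutive events: 15, 15, 15, 15 days — a constant 15-day interval.
Wed Nov 24 2032 + 15 days = Thu Dec 9 2032.
Thu Dec 9 2032 + 15 days = Fri Dec 24 2032.
Fri Dec 24 2032 + 15 days = Sat Jan 8 2033.
Sat Jan 8 2033 + 15 days = Sun Jan 23 2033.
Sun Jan 23 2033 + 15 days = Mon Feb 7 2033.
Mon Feb 7 2033 + 15 days = Tue Feb 22 2033.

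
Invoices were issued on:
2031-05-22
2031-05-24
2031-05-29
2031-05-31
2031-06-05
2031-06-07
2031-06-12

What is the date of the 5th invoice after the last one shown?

2031-06-28

Every event lands on a Thursday or Saturday (gaps cycle 2, 5, 2, 5, 2, 5).
So the schedule is: every Thursday and Saturday.
Next Saturday: 2031-06-14.
Next Thursday: 2031-06-19.
Next Saturday: 2031-06-21.
Next Thursday: 2031-06-26.
Next Saturday: 2031-06-28.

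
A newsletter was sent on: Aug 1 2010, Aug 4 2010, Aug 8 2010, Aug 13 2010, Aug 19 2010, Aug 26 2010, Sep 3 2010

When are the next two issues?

Sep 12 2010, Sep 22 2010

Intervals are 3, 4, 5, 6, 7, 8 days — an arithmetic progression with common difference 1.
Next gap: 9 days. Sep 3 2010 + 9 days = Sep 12 2010.
Next gap: 10 days. Sep 12 2010 + 10 days = Sep 22 2010.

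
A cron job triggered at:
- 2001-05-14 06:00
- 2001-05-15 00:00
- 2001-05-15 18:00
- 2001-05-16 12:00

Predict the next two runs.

Spacing: 18, 18, 18 h — constant 18 h.
2001-05-16 12:00 + 18 h = 2001-05-17 06:00.
2001-05-17 06:00 + 18 h = 2001-05-18 00:00.

2001-05-17 06:00, 2001-05-18 00:00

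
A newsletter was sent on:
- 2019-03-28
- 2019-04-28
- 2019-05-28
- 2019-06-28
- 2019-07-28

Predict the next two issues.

The day-of-month is always 28 (31, 30, 31, 30 days between events).
So this recurs on the 28th of each month.
August 2019: 2019-08-28.
Next: September 2019 → 2019-09-28.

2019-08-28, 2019-09-28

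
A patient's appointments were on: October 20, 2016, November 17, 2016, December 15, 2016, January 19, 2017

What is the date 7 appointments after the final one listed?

August 17, 2017

Gaps: 28, 28, 35 days — a mix of 28 and 35. Every date is a Thursday.
Each is the 3rd Thursday of its month.
February 2017 — 3rd Thursday is February 16, 2017.
March 2017 — 3rd Thursday is March 16, 2017.
April 2017 — 3rd Thursday is April 20, 2017.
May 2017 — 3rd Thursday is May 18, 2017.
June 2017 — 3rd Thursday is June 15, 2017.
July 2017 — 3rd Thursday is July 20, 2017.
3rd Thursday of August 2017: August 17, 2017.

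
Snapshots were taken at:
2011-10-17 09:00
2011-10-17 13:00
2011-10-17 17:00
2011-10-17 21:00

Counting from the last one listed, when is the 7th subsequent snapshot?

Spacing: 4, 4, 4 h — constant 4 h.
2011-10-17 21:00 + 4 h = 2011-10-18 01:00.
2011-10-18 01:00 + 4 h = 2011-10-18 05:00.
2011-10-18 05:00 + 4 h = 2011-10-18 09:00.
2011-10-18 09:00 + 4 h = 2011-10-18 13:00.
2011-10-18 13:00 + 4 h = 2011-10-18 17:00.
2011-10-18 17:00 + 4 h = 2011-10-18 21:00.
2011-10-18 21:00 + 4 h = 2011-10-19 01:00.

2011-10-19 01:00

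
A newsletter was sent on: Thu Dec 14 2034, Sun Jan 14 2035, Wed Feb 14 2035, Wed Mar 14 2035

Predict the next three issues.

Each date is the 14th; the gaps (31, 31, 28) track the month lengths.
The rule is the 14th of each month.
Next: April 2035 → Sat Apr 14 2035.
May 2035: Mon May 14 2035.
Next: June 2035 → Thu Jun 14 2035.

Sat Apr 14 2035, Mon May 14 2035, Thu Jun 14 2035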